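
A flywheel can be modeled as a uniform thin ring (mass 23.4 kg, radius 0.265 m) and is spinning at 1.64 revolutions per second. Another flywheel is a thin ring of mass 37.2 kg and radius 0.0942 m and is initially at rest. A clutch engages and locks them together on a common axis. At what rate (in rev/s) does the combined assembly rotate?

|ω_f| ≈ 1.37 rev/s

No external torque acts about the common axis, so total angular momentum is conserved.
Moments of inertia: I_A = (23.4)(0.265)² = 1.643 kg·m²; I_B = (37.2)(0.0942)² = 0.3301 kg·m².
Taking A's sense as positive: L = (1.643)(1.64) = 2.695 kg·m²·rev/s.
Combined I = 1.643 + 0.3301 = 1.973 kg·m².
ω_f = L / I = 2.695 / 1.973 = 1.366 rev/s.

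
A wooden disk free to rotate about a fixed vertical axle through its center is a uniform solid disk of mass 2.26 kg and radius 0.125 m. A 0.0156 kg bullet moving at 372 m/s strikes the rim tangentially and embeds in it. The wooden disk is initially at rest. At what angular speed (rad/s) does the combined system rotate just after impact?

|ω_f| ≈ 40.5 rad/s

The axle reaction passes through the axle and exerts no torque about it; angular momentum about the axle is conserved through the impact.
I_p = ½(2.26)(0.125)² = 0.01766 kg·m². Taking the sense of the bullet's angular momentum as positive, L_{bullet} = m v R = (0.0156)(372)(0.125) = 0.7254 kg·m²/s.
L_i = 0 + 0.7254 = 0.7254 kg·m²/s.
After sticking, I_f = I_p + m R² = 0.01766 + (0.0156)(0.125)² = 0.01790 kg·m².
ω_f = L_i / I_f = 0.7254 / 0.01790 = 40.53 rad/s.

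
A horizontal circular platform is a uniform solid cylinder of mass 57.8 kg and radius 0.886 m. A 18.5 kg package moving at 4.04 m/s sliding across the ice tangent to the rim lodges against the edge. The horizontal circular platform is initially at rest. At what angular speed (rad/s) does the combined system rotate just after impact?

|ω_f| ≈ 1.78 rad/s

The axle reaction passes through the central axle and exerts no torque about it; angular momentum about the central axle is conserved through the impact.
I_p = ½(57.8)(0.886)² = 22.69 kg·m². Taking the sense of the package's angular momentum as positive, L_{package} = m v R = (18.5)(4.04)(0.886) = 66.22 kg·m²/s.
L_i = 0 + 66.22 = 66.22 kg·m²/s.
After sticking, I_f = I_p + m R² = 22.69 + (18.5)(0.886)² = 37.21 kg·m².
ω_f = L_i / I_f = 66.22 / 37.21 = 1.780 rad/s.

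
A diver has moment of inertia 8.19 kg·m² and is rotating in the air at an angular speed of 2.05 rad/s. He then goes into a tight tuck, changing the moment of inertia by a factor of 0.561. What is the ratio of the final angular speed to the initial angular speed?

ω₂/ω₁ ≈ 1.78

No external torque acts about the spin axis, so angular momentum is conserved.
I₂ = 0.561 × 8.19 = 4.595 kg·m².
ω₂/ω₁ = I₁/I₂ = 8.190 / 4.595 = 1.783.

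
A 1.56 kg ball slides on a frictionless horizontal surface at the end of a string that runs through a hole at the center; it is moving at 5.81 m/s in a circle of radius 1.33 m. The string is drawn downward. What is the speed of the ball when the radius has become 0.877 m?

The only horizontal force on the mass is along the cord (radial), so it exerts no torque about the hole and angular momentum m v r is conserved.
v₂ = v₁ r₁ / r₂ = (5.81)(1.33) / (0.877) = 8.811 m/s.

v₂ ≈ 8.81 m/s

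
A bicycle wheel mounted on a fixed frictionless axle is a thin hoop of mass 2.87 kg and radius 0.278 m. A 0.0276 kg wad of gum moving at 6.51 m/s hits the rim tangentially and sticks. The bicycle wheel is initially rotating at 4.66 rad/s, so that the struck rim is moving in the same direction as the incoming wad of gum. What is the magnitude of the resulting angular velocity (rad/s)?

About the axle the impulsive forces during the collision are internal, so angular momentum about that axis is conserved.
I_p = (2.87)(0.278)² = 0.2218 kg·m². Taking the sense of the wad of gum's angular momentum as positive, L_{wad} = m v R = (0.0276)(6.51)(0.278) = 0.04995 kg·m²/s.
L_i = +I_p ω_p + m v R = +(0.2218)(4.66) + 0.04995 = 1.084 kg·m²/s.
After sticking, I_f = I_p + m R² = 0.2218 + (0.0276)(0.278)² = 0.2239 kg·m².
ω_f = L_i / I_f = 1.084 / 0.2239 = 4.839 rad/s.

|ω_f| ≈ 4.84 rad/s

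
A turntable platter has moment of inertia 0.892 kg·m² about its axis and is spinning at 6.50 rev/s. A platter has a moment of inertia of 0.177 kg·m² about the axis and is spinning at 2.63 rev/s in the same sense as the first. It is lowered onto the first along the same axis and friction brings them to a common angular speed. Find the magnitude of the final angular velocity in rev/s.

No external torque acts about the common axis, so total angular momentum is conserved.
Taking A's sense as positive: L = (0.8920)(6.50) + (0.1770)(2.63) = 6.264 kg·m²·rev/s.
Combined I = 0.8920 + 0.1770 = 1.069 kg·m².
ω_f = L / I = 6.264 / 1.069 = 5.859 rev/s.

|ω_f| ≈ 5.86 rev/s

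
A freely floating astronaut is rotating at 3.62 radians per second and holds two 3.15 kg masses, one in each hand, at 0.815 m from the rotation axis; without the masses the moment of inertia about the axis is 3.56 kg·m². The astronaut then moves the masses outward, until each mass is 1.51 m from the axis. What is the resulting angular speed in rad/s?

ω₂ ≈ 1.56 rad/s

With no external torque about the axis, L is conserved: I₁ω₁ = I₂ω₂.
I₁ = 3.56 + 2(3.15)(0.815)² = 7.745 kg·m²; I₂ = 3.56 + 2(3.15)(1.51)² = 17.92 kg·m².
ω₂ = I₁ω₁ / I₂ = (7.745)(3.62 rad/s) / (17.92) = 1.564 rad/s.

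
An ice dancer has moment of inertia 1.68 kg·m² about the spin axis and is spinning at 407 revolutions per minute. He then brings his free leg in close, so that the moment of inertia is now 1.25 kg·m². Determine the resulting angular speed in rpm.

Angular momentum about the spin axis is conserved since the torque about it is zero.
ω₂ = I₁ω₁ / I₂ = (1.680)(407 rpm) / (1.250) = 547.0 rpm.

ω₂ ≈ 547 rpm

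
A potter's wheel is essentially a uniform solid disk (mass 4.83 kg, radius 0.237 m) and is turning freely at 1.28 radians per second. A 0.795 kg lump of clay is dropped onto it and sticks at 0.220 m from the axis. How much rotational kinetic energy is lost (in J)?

energy lost ≈ 0.0246 J

No external torque acts about the axis; L_before = L_after.
I_p = ½(4.83)(0.237)² = 0.1356 kg·m².
Added inertia Σmr² = (0.795)(0.220)² = 0.03848 kg·m²; I_f = 0.1356 + 0.03848 = 0.1741 kg·m².
ω_f = I_p ω_i / I_f = (0.1356)(1.28) / 0.1741 = 0.9971 rad/s.
KE_i = ½(0.1356)(1.280 rad/s)² = 0.1111 J; KE_f = ½(0.1741)(0.9971)² = 0.08657 J.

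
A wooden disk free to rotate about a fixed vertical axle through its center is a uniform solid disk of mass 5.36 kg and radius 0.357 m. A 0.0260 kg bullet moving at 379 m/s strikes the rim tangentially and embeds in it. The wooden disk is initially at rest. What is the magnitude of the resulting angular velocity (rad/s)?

|ω_f| ≈ 10.2 rad/s

About the axle the impulsive forces during the collision are internal, so angular momentum about that axis is conserved.
I_p = ½(5.36)(0.357)² = 0.3416 kg·m². Taking the sense of the bullet's angular momentum as positive, L_{bullet} = m v R = (0.0260)(379)(0.357) = 3.518 kg·m²/s.
L_i = 0 + 3.518 = 3.518 kg·m²/s.
After sticking, I_f = I_p + m R² = 0.3416 + (0.0260)(0.357)² = 0.3449 kg·m².
ω_f = L_i / I_f = 3.518 / 0.3449 = 10.20 rad/s.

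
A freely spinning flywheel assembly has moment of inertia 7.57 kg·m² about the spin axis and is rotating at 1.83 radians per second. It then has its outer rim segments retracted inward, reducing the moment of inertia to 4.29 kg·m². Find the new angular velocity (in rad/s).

Angular momentum about the spin axis is conserved since the torque about it is zero.
ω₂ = I₁ω₁ / I₂ = (7.570)(1.83 rad/s) / (4.290) = 3.229 rad/s.

ω₂ ≈ 3.23 rad/s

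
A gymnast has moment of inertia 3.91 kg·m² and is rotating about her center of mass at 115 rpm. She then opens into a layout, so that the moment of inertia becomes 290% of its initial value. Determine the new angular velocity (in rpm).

ω₂ ≈ 39.7 rpm

Angular momentum about the spin axis is conserved since the torque about it is zero.
I₂ = 2.90 × 3.91 = 11.34 kg·m².
ω₂ = I₁ω₁ / I₂ = (3.910)(115 rpm) / (11.34) = 39.66 rpm.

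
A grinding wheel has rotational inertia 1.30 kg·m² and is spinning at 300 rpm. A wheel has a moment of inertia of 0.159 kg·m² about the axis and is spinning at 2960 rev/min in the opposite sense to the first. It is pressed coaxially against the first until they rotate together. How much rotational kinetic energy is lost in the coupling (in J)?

No external torque acts about the common axis, so total angular momentum is conserved.
Taking A's sense as positive: L = (1.300)(300) − (0.1590)(2960) = -80.64 kg·m²·rpm.
Combined I = 1.300 + 0.1590 = 1.459 kg·m².
ω_f = L / I = -80.64 / 1.459 = -55.27 rpm.
KE_i = ½ΣIω² = 8280 J; KE_f = ½(1.459)(5.788)² = 24.44 J.

ΔKE lost ≈ 8260 J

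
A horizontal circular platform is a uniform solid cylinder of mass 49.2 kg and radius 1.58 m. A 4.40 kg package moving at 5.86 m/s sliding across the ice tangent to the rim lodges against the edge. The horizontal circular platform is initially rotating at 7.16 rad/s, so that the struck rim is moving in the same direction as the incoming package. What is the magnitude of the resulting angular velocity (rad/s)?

|ω_f| ≈ 6.64 rad/s

The axle reaction passes through the central axle and exerts no torque about it; angular momentum about the central axle is conserved through the impact.
I_p = ½(49.2)(1.58)² = 61.41 kg·m². Taking the sense of the package's angular momentum as positive, L_{package} = m v R = (4.40)(5.86)(1.58) = 40.74 kg·m²/s.
L_i = +I_p ω_p + m v R = +(61.41)(7.16) + 40.74 = 480.4 kg·m²/s.
After sticking, I_f = I_p + m R² = 61.41 + (4.40)(1.58)² = 72.40 kg·m².
ω_f = L_i / I_f = 480.4 / 72.40 = 6.636 rad/s.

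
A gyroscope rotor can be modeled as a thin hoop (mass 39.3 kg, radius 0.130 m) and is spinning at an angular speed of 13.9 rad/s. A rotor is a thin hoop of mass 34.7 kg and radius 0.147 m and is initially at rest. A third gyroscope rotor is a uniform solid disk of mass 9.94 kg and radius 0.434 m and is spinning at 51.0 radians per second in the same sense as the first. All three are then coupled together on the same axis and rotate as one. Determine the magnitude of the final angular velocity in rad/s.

The coupling torques are internal; angular momentum about the shared axis is conserved.
Moments of inertia: I_A = (39.3)(0.130)² = 0.6642 kg·m²; I_B = (34.7)(0.147)² = 0.7498 kg·m²; I_C = ½(9.94)(0.434)² = 0.9361 kg·m².
Taking A's sense as positive: L = (0.6642)(13.9) + (0.9361)(51.0) = 56.97 kg·m²·rad/s.
Combined I = 0.6642 + 0.7498 + 0.9361 = 2.350 kg·m².
ω_f = L / I = 56.97 / 2.350 = 24.24 rad/s.

|ω_f| ≈ 24.2 rad/s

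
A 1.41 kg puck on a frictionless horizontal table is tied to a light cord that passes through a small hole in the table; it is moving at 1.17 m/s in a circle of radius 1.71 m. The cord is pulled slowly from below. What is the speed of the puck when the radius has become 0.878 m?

The only horizontal force on the mass is along the cord (radial), so it exerts no torque about the hole and angular momentum m v r is conserved.
v₂ = v₁ r₁ / r₂ = (1.17)(1.71) / (0.878) = 2.279 m/s.

v₂ ≈ 2.28 m/s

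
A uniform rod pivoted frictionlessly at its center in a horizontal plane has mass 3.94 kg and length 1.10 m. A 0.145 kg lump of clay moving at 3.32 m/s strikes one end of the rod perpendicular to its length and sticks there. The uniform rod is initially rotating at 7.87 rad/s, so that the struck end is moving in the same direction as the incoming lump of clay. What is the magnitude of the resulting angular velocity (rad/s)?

The axle reaction passes through the pivot and exerts no torque about it; angular momentum about the pivot is conserved through the impact.
I_p = (1/12)(3.94)(1.10)² = 0.3973 kg·m². Taking the sense of the lump of clay's angular momentum as positive, L_{lump} = m v R = (0.145)(3.32)(1.10/2) = 0.2648 kg·m²/s.
L_i = +I_p ω_p + m v R = +(0.3973)(7.87) + 0.2648 = 3.391 kg·m²/s.
After sticking, I_f = I_p + m R² = 0.3973 + (0.145)(1.10/2)² = 0.4411 kg·m².
ω_f = L_i / I_f = 3.391 / 0.4411 = 7.688 rad/s.

|ω_f| ≈ 7.69 rad/s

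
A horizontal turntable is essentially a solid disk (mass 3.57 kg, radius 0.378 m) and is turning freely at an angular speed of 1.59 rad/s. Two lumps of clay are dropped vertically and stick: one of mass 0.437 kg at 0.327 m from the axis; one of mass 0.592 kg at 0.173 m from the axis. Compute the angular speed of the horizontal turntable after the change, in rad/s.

ω_f ≈ 1.27 rad/s

No external torque acts about the axis; L_before = L_after.
I_p = ½(3.57)(0.378)² = 0.2550 kg·m².
Added inertia Σmr² = (0.437)(0.327)² + (0.592)(0.173)² = 0.06445 kg·m²; I_f = 0.2550 + 0.06445 = 0.3195 kg·m².
ω_f = I_p ω_i / I_f = (0.2550)(1.59) / 0.3195 = 1.269 rad/s.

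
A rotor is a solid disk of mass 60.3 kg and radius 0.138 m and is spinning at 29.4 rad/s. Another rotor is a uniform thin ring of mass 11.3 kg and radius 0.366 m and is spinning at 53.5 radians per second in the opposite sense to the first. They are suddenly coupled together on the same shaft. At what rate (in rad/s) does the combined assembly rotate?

No external torque acts about the common axis, so total angular momentum is conserved.
Moments of inertia: I_A = ½(60.3)(0.138)² = 0.5742 kg·m²; I_B = (11.3)(0.366)² = 1.514 kg·m².
Taking A's sense as positive: L = (0.5742)(29.4) − (1.514)(53.5) = -64.10 kg·m²·rad/s.
Combined I = 0.5742 + 1.514 = 2.088 kg·m².
ω_f = L / I = -64.10 / 2.088 = -30.70 rad/s.

|ω_f| ≈ 30.7 rad/s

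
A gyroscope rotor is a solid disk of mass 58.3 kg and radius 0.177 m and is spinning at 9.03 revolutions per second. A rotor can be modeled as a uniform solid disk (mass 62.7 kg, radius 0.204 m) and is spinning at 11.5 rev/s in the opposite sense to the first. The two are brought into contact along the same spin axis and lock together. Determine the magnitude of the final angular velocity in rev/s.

|ω_f| ≈ 3.05 rev/s

The coupling torques are internal; angular momentum about the shared axis is conserved.
Moments of inertia: I_A = ½(58.3)(0.177)² = 0.9132 kg·m²; I_B = ½(62.7)(0.204)² = 1.305 kg·m².
Taking A's sense as positive: L = (0.9132)(9.03) − (1.305)(11.5) = -6.757 kg·m²·rev/s.
Combined I = 0.9132 + 1.305 = 2.218 kg·m².
ω_f = L / I = -6.757 / 2.218 = -3.047 rev/s.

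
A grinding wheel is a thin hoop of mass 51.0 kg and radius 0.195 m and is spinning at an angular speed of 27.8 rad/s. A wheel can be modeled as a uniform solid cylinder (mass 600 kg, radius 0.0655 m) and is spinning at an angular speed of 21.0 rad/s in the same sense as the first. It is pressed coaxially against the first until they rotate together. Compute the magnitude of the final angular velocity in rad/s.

|ω_f| ≈ 25.1 rad/s

The coupling torques are internal; angular momentum about the shared axis is conserved.
Moments of inertia: I_A = (51.0)(0.195)² = 1.939 kg·m²; I_B = ½(600)(0.0655)² = 1.287 kg·m².
Taking A's sense as positive: L = (1.939)(27.8) + (1.287)(21.0) = 80.94 kg·m²·rad/s.
Combined I = 1.939 + 1.287 = 3.226 kg·m².
ω_f = L / I = 80.94 / 3.226 = 25.09 rad/s.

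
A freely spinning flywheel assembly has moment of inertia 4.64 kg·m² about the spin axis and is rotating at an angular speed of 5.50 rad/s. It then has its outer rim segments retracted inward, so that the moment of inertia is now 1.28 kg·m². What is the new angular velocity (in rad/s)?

Angular momentum about the spin axis is conserved since the torque about it is zero.
ω₂ = I₁ω₁ / I₂ = (4.640)(5.50 rad/s) / (1.280) = 19.94 rad/s.

ω₂ ≈ 19.9 rad/s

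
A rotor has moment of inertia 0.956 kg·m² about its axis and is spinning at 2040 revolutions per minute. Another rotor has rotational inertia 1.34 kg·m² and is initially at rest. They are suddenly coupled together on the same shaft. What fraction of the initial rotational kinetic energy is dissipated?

fraction ≈ 0.584

The coupling torques are internal; angular momentum about the shared axis is conserved.
Taking A's sense as positive: L = (0.9560)(2040) = 1950 kg·m²·rpm.
Combined I = 0.9560 + 1.340 = 2.296 kg·m².
ω_f = L / I = 1950 / 2.296 = 849.4 rpm.
KE_i = ½ΣIω² = 21810 J; KE_f = ½(2.296)(88.95)² = 9083 J.
Fraction dissipated = (KE_i − KE_f)/KE_i = 0.5836.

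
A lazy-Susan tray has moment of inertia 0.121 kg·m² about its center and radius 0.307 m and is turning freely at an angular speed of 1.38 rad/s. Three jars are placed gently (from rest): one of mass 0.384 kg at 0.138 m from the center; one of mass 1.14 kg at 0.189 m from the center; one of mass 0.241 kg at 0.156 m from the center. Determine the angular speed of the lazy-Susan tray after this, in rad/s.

ω_f ≈ 0.955 rad/s

The added mass arrives with no angular momentum about the center, and any external torque about the center is negligible, so the system's angular momentum is conserved.
Added inertia Σmr² = (0.384)(0.138)² + (1.14)(0.189)² + (0.241)(0.156)² = 0.05390 kg·m²; I_f = 0.1210 + 0.05390 = 0.1749 kg·m².
ω_f = I_p ω_i / I_f = (0.1210)(1.38) / 0.1749 = 0.9547 rad/s.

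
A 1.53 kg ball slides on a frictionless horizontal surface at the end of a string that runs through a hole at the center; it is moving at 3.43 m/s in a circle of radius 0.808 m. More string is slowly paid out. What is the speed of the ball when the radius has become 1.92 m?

Central (radial) force ⇒ zero torque about the center ⇒ m v r is constant.
v₂ = v₁ r₁ / r₂ = (3.43)(0.808) / (1.92) = 1.443 m/s.

v₂ ≈ 1.44 m/s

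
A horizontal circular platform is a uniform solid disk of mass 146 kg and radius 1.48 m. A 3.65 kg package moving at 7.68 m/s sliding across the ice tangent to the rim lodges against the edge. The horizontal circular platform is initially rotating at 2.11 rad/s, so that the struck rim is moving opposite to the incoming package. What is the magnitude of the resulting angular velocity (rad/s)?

The axle reaction passes through the central axle and exerts no torque about it; angular momentum about the central axle is conserved through the impact.
I_p = ½(146)(1.48)² = 159.9 kg·m². Taking the sense of the package's angular momentum as positive, L_{package} = m v R = (3.65)(7.68)(1.48) = 41.49 kg·m²/s.
L_i = −I_p ω_p + m v R = −(159.9)(2.11) + 41.49 = -295.9 kg·m²/s.
After sticking, I_f = I_p + m R² = 159.9 + (3.65)(1.48)² = 167.9 kg·m².
ω_f = L_i / I_f = -295.9 / 167.9 = -1.762 rad/s.

|ω_f| ≈ 1.76 rad/s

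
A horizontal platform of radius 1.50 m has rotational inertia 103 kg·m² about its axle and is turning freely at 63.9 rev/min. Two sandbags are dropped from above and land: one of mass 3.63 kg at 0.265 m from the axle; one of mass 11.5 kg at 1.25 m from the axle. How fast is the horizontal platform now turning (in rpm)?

ω_f ≈ 54.3 rpm

The added mass arrives with no angular momentum about the axle, and any external torque about the axle is negligible, so the system's angular momentum is conserved.
Added inertia Σmr² = (3.63)(0.265)² + (11.5)(1.25)² = 18.22 kg·m²; I_f = 103.0 + 18.22 = 121.2 kg·m².
ω_f = I_p ω_i / I_f = (103.0)(63.9) / 121.2 = 54.29 rpm.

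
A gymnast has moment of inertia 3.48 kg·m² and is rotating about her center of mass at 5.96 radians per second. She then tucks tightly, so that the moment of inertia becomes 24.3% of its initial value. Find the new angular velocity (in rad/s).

Angular momentum about the spin axis is conserved since the torque about it is zero.
I₂ = 0.243 × 3.48 = 0.8456 kg·m².
ω₂ = I₁ω₁ / I₂ = (3.480)(5.96 rad/s) / (0.8456) = 24.53 rad/s.

ω₂ ≈ 24.5 rad/s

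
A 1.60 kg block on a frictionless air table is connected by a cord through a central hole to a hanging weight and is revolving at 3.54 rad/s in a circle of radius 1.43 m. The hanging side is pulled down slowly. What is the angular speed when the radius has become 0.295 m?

ω₂ ≈ 83.2 rad/s

The constraining force is radial, so m r² ω about the center is conserved.
ω₂ = ω₁ (r₁/r₂)² = (3.54)(1.43/0.295)² = 83.18 rad/s.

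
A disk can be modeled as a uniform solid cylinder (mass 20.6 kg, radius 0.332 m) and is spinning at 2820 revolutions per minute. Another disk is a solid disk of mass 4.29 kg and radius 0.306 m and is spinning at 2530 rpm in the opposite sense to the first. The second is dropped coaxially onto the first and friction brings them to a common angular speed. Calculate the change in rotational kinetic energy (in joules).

No external torque acts about the common axis, so total angular momentum is conserved.
Moments of inertia: I_A = ½(20.6)(0.332)² = 1.135 kg·m²; I_B = ½(4.29)(0.306)² = 0.2008 kg·m².
Taking A's sense as positive: L = (1.135)(2820) − (0.2008)(2530) = 2693 kg·m²·rpm.
Combined I = 1.135 + 0.2008 = 1.336 kg·m².
ω_f = L / I = 2693 / 1.336 = 2016 rpm.
KE_i = ½ΣIω² = 56550 J; KE_f = ½(1.336)(211.1)² = 29770 J.

ΔKE ≈ -26800 J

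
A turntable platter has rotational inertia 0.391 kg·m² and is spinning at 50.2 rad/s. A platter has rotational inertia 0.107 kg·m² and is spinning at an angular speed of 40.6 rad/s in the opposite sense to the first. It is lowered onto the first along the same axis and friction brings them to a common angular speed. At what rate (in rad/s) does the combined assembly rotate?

|ω_f| ≈ 30.7 rad/s

No external torque acts about the common axis, so total angular momentum is conserved.
Taking A's sense as positive: L = (0.3910)(50.2) − (0.1070)(40.6) = 15.28 kg·m²·rad/s.
Combined I = 0.3910 + 0.1070 = 0.4980 kg·m².
ω_f = L / I = 15.28 / 0.4980 = 30.69 rad/s.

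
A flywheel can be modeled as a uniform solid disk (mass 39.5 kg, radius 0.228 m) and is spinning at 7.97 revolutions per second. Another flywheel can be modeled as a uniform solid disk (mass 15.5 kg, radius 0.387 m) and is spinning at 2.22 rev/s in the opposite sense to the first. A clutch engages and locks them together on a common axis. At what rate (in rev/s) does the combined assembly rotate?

|ω_f| ≈ 2.56 rev/s

No external torque acts about the common axis, so total angular momentum is conserved.
Moments of inertia: I_A = ½(39.5)(0.228)² = 1.027 kg·m²; I_B = ½(15.5)(0.387)² = 1.161 kg·m².
Taking A's sense as positive: L = (1.027)(7.97) − (1.161)(2.22) = 5.606 kg·m²·rev/s.
Combined I = 1.027 + 1.161 = 2.187 kg·m².
ω_f = L / I = 5.606 / 2.187 = 2.563 rev/s.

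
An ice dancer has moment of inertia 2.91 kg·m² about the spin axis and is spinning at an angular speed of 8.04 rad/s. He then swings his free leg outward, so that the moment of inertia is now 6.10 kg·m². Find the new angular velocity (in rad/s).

With no external torque about the axis, L is conserved: I₁ω₁ = I₂ω₂.
ω₂ = I₁ω₁ / I₂ = (2.910)(8.04 rad/s) / (6.100) = 3.835 rad/s.

ω₂ ≈ 3.84 rad/s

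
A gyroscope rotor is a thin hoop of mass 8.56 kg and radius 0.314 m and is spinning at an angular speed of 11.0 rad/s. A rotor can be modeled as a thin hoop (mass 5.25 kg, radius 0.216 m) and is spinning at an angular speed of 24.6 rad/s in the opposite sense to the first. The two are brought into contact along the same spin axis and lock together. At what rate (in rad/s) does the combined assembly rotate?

No external torque acts about the common axis, so total angular momentum is conserved.
Moments of inertia: I_A = (8.56)(0.314)² = 0.8440 kg·m²; I_B = (5.25)(0.216)² = 0.2449 kg·m².
Taking A's sense as positive: L = (0.8440)(11.0) − (0.2449)(24.6) = 3.258 kg·m²·rad/s.
Combined I = 0.8440 + 0.2449 = 1.089 kg·m².
ω_f = L / I = 3.258 / 1.089 = 2.992 rad/s.

|ω_f| ≈ 2.99 rad/s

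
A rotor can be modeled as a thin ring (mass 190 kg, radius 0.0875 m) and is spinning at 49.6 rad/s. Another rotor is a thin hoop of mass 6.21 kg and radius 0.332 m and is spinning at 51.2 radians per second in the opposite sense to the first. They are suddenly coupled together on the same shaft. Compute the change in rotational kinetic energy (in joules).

ΔKE ≈ -2360 J

The coupling torques are internal; angular momentum about the shared axis is conserved.
Moments of inertia: I_A = (190)(0.0875)² = 1.455 kg·m²; I_B = (6.21)(0.332)² = 0.6845 kg·m².
Taking A's sense as positive: L = (1.455)(49.6) − (0.6845)(51.2) = 37.11 kg·m²·rad/s.
Combined I = 1.455 + 0.6845 = 2.139 kg·m².
ω_f = L / I = 37.11 / 2.139 = 17.35 rad/s.
KE_i = ½ΣIω² = 2687 J; KE_f = ½(2.139)(17.35)² = 321.8 J.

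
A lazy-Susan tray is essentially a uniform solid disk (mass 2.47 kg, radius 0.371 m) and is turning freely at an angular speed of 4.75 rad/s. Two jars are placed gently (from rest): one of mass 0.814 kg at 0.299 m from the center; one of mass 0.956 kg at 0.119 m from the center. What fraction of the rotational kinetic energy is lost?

The added mass arrives with no angular momentum about the center, and any external torque about the center is negligible, so the system's angular momentum is conserved.
I_p = ½(2.47)(0.371)² = 0.1700 kg·m².
Added inertia Σmr² = (0.814)(0.299)² + (0.956)(0.119)² = 0.08631 kg·m²; I_f = 0.1700 + 0.08631 = 0.2563 kg·m².
ω_f = I_p ω_i / I_f = (0.1700)(4.75) / 0.2563 = 3.150 rad/s.
KE_i = ½(0.1700)(4.750 rad/s)² = 1.918 J; KE_f = ½(0.2563)(3.150)² = 1.272 J.
Fraction lost = 0.3368.

fraction ≈ 0.337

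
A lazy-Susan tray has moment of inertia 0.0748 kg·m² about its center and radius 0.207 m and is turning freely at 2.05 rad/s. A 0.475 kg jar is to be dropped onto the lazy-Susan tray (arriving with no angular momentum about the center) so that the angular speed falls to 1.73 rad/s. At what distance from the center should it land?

The added mass arrives with no angular momentum about the center, and any external torque about the center is negligible, so the system's angular momentum is conserved.
I_p ω_i = (I_p + m r²) ω_f ⇒ m r² = I_p(ω_i/ω_f − 1) = 0.07480(2.05/1.73 − 1) = 0.01384 kg·m².
r = √(0.01384/0.475) = 0.1707 m.

r ≈ 0.171 m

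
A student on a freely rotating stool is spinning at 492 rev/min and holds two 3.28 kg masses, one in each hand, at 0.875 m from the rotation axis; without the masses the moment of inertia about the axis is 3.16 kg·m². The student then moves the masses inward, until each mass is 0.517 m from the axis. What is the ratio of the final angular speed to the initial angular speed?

Angular momentum about the spin axis is conserved since the torque about it is zero.
I₁ = 3.16 + 2(3.28)(0.875)² = 8.182 kg·m²; I₂ = 3.16 + 2(3.28)(0.517)² = 4.913 kg·m².
ω₂/ω₁ = I₁/I₂ = 8.182 / 4.913 = 1.665.

ω₂/ω₁ ≈ 1.67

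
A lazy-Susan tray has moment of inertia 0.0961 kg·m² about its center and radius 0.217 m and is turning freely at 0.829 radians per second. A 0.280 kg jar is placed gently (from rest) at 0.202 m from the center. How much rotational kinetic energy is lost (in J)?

energy lost ≈ 0.00351 J

The added mass arrives with no angular momentum about the center, and any external torque about the center is negligible, so the system's angular momentum is conserved.
Added inertia Σmr² = (0.280)(0.202)² = 0.01143 kg·m²; I_f = 0.09610 + 0.01143 = 0.1075 kg·m².
ω_f = I_p ω_i / I_f = (0.09610)(0.829) / 0.1075 = 0.7409 rad/s.
KE_i = ½(0.09610)(0.8290 rad/s)² = 0.03302 J; KE_f = ½(0.1075)(0.7409)² = 0.02951 J.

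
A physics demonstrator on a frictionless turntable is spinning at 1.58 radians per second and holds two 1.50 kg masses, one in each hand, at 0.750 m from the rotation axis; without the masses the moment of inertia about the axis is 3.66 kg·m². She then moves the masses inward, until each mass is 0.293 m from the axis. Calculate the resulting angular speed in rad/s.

No external torque acts about the spin axis, so angular momentum is conserved.
I₁ = 3.66 + 2(1.50)(0.750)² = 5.348 kg·m²; I₂ = 3.66 + 2(1.50)(0.293)² = 3.918 kg·m².
ω₂ = I₁ω₁ / I₂ = (5.348)(1.58 rad/s) / (3.918) = 2.157 rad/s.

ω₂ ≈ 2.16 rad/s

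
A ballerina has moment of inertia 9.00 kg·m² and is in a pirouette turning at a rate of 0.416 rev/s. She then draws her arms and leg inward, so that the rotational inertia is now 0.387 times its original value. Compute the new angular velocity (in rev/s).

ω₂ ≈ 1.07 rev/s

Angular momentum about the spin axis is conserved since the torque about it is zero.
I₂ = 0.387 × 9.00 = 3.483 kg·m².
ω₂ = I₁ω₁ / I₂ = (9.000)(0.416 rev/s) / (3.483) = 1.075 rev/s.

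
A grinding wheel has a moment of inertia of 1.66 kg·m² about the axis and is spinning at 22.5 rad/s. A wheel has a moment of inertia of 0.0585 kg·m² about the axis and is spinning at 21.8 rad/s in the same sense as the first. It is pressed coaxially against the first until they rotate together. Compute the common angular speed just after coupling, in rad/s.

The coupling torques are internal; angular momentum about the shared axis is conserved.
Taking A's sense as positive: L = (1.660)(22.5) + (0.05850)(21.8) = 38.63 kg·m²·rad/s.
Combined I = 1.660 + 0.05850 = 1.718 kg·m².
ω_f = L / I = 38.63 / 1.718 = 22.48 rad/s.

|ω_f| ≈ 22.5 rad/s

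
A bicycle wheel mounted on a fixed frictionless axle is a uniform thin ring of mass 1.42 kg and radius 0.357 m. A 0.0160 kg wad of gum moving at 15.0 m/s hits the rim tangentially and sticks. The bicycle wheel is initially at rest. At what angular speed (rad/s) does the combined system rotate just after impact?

About the axle the impulsive forces during the collision are internal, so angular momentum about that axis is conserved.
I_p = (1.42)(0.357)² = 0.1810 kg·m². Taking the sense of the wad of gum's angular momentum as positive, L_{wad} = m v R = (0.0160)(15.0)(0.357) = 0.08568 kg·m²/s.
L_i = 0 + 0.08568 = 0.08568 kg·m²/s.
After sticking, I_f = I_p + m R² = 0.1810 + (0.0160)(0.357)² = 0.1830 kg·m².
ω_f = L_i / I_f = 0.08568 / 0.1830 = 0.4682 rad/s.

|ω_f| ≈ 0.468 rad/s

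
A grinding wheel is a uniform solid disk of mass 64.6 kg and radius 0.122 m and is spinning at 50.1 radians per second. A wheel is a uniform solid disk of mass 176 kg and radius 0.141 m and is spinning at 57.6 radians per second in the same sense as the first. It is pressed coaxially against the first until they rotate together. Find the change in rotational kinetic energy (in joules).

The coupling torques are internal; angular momentum about the shared axis is conserved.
Moments of inertia: I_A = ½(64.6)(0.122)² = 0.4808 kg·m²; I_B = ½(176)(0.141)² = 1.750 kg·m².
Taking A's sense as positive: L = (0.4808)(50.1) + (1.750)(57.6) = 124.9 kg·m²·rad/s.
Combined I = 0.4808 + 1.750 = 2.230 kg·m².
ω_f = L / I = 124.9 / 2.230 = 55.98 rad/s.
KE_i = ½ΣIω² = 3506 J; KE_f = ½(2.230)(55.98)² = 3495 J.

ΔKE ≈ -10.6 J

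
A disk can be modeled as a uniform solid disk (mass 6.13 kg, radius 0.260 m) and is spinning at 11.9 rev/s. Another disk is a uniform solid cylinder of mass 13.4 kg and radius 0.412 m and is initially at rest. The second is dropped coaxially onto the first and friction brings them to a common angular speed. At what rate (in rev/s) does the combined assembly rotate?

The coupling torques are internal; angular momentum about the shared axis is conserved.
Moments of inertia: I_A = ½(6.13)(0.260)² = 0.2072 kg·m²; I_B = ½(13.4)(0.412)² = 1.137 kg·m².
Taking A's sense as positive: L = (0.2072)(11.9) = 2.466 kg·m²·rev/s.
Combined I = 0.2072 + 1.137 = 1.344 kg·m².
ω_f = L / I = 2.466 / 1.344 = 1.834 rev/s.

|ω_f| ≈ 1.83 rev/s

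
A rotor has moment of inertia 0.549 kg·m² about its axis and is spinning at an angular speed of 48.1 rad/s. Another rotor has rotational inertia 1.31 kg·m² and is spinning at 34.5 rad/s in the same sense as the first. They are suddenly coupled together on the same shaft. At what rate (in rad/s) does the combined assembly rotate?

|ω_f| ≈ 38.5 rad/s

No external torque acts about the common axis, so total angular momentum is conserved.
Taking A's sense as positive: L = (0.5490)(48.1) + (1.310)(34.5) = 71.60 kg·m²·rad/s.
Combined I = 0.5490 + 1.310 = 1.859 kg·m².
ω_f = L / I = 71.60 / 1.859 = 38.52 rad/s.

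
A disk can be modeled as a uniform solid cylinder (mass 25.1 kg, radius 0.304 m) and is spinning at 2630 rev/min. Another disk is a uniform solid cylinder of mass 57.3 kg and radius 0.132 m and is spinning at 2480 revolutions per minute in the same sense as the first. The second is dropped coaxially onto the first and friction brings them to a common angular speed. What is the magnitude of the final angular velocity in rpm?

|ω_f| ≈ 2580 rpm

The coupling torques are internal; angular momentum about the shared axis is conserved.
Moments of inertia: I_A = ½(25.1)(0.304)² = 1.160 kg·m²; I_B = ½(57.3)(0.132)² = 0.4992 kg·m².
Taking A's sense as positive: L = (1.160)(2630) + (0.4992)(2480) = 4288 kg·m²·rpm.
Combined I = 1.160 + 0.4992 = 1.659 kg·m².
ω_f = L / I = 4288 / 1.659 = 2585 rpm.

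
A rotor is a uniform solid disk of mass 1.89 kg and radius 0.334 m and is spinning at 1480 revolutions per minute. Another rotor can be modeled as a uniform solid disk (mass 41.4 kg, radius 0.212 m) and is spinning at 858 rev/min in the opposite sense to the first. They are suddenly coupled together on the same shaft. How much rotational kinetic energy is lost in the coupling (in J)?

ΔKE lost ≈ 2840 J

The coupling torques are internal; angular momentum about the shared axis is conserved.
Moments of inertia: I_A = ½(1.89)(0.334)² = 0.1054 kg·m²; I_B = ½(41.4)(0.212)² = 0.9303 kg·m².
Taking A's sense as positive: L = (0.1054)(1480) − (0.9303)(858) = -642.2 kg·m²·rpm.
Combined I = 0.1054 + 0.9303 = 1.036 kg·m².
ω_f = L / I = -642.2 / 1.036 = -620.0 rpm.
KE_i = ½ΣIω² = 5021 J; KE_f = ½(1.036)(64.93)² = 2183 J.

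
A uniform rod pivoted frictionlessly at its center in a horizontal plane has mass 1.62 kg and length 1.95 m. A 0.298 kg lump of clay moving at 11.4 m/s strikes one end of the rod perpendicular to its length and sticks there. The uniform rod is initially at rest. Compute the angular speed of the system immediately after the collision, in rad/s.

|ω_f| ≈ 4.16 rad/s

The axle reaction passes through the pivot and exerts no torque about it; angular momentum about the pivot is conserved through the impact.
I_p = (1/12)(1.62)(1.95)² = 0.5133 kg·m². Taking the sense of the lump of clay's angular momentum as positive, L_{lump} = m v R = (0.298)(11.4)(1.95/2) = 3.312 kg·m²/s.
L_i = 0 + 3.312 = 3.312 kg·m²/s.
After sticking, I_f = I_p + m R² = 0.5133 + (0.298)(1.95/2)² = 0.7966 kg·m².
ω_f = L_i / I_f = 3.312 / 0.7966 = 4.158 rad/s.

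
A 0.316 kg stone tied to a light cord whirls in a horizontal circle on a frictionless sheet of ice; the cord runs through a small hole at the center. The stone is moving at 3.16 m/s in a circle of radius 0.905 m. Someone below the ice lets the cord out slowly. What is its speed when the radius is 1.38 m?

v₂ ≈ 2.07 m/s

Central (radial) force ⇒ zero torque about the center ⇒ m v r is constant.
v₂ = v₁ r₁ / r₂ = (3.16)(0.905) / (1.38) = 2.072 m/s.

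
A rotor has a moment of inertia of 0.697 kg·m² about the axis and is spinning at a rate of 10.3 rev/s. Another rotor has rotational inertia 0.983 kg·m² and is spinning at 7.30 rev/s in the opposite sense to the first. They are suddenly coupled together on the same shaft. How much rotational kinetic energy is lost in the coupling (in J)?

ΔKE lost ≈ 2490 J

No external torque acts about the common axis, so total angular momentum is conserved.
Taking A's sense as positive: L = (0.6970)(10.3) − (0.9830)(7.30) = 0.003200 kg·m²·rev/s.
Combined I = 0.6970 + 0.9830 = 1.680 kg·m².
ω_f = L / I = 0.003200 / 1.680 = 0.001905 rev/s.
KE_i = ½ΣIω² = 2494 J; KE_f = ½(1.680)(0.01197)² = 0.0001203 J.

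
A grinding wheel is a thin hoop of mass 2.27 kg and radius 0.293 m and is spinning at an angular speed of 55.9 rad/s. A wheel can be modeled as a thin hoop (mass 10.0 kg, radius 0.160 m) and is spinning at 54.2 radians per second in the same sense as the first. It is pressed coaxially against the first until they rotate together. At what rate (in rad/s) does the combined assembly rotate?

|ω_f| ≈ 54.9 rad/s

No external torque acts about the common axis, so total angular momentum is conserved.
Moments of inertia: I_A = (2.27)(0.293)² = 0.1949 kg·m²; I_B = (10.0)(0.160)² = 0.2560 kg·m².
Taking A's sense as positive: L = (0.1949)(55.9) + (0.2560)(54.2) = 24.77 kg·m²·rad/s.
Combined I = 0.1949 + 0.2560 = 0.4509 kg·m².
ω_f = L / I = 24.77 / 0.4509 = 54.93 rad/s.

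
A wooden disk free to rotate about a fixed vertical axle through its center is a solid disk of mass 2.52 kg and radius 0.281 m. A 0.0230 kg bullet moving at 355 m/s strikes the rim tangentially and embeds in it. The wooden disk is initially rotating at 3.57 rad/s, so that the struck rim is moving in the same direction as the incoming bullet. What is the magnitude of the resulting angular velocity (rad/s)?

|ω_f| ≈ 26.2 rad/s

About the axle the impulsive forces during the collision are internal, so angular momentum about that axis is conserved.
I_p = ½(2.52)(0.281)² = 0.09949 kg·m². Taking the sense of the bullet's angular momentum as positive, L_{bullet} = m v R = (0.0230)(355)(0.281) = 2.294 kg·m²/s.
L_i = +I_p ω_p + m v R = +(0.09949)(3.57) + 2.294 = 2.650 kg·m²/s.
After sticking, I_f = I_p + m R² = 0.09949 + (0.0230)(0.281)² = 0.1013 kg·m².
ω_f = L_i / I_f = 2.650 / 0.1013 = 26.15 rad/s.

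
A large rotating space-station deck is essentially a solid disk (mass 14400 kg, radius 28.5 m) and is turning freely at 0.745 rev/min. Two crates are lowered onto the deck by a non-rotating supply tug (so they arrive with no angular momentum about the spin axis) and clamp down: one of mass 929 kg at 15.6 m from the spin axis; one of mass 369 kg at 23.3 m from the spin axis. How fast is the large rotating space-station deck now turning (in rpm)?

ω_f ≈ 0.694 rpm

The added mass arrives with no angular momentum about the spin axis, and any external torque about the spin axis is negligible, so the system's angular momentum is conserved.
I_p = ½(14400)(28.5)² = 5.848e+06 kg·m².
Added inertia Σmr² = (929)(15.6)² + (369)(23.3)² = 4.264e+05 kg·m²; I_f = 5.848e+06 + 4.264e+05 = 6.275e+06 kg·m².
ω_f = I_p ω_i / I_f = (5.848e+06)(0.745) / 6.275e+06 = 0.6944 rpm.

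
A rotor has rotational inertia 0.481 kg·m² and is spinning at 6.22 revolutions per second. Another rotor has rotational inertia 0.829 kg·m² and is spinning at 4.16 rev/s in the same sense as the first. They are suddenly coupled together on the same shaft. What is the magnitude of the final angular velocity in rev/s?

|ω_f| ≈ 4.92 rev/s

The coupling torques are internal; angular momentum about the shared axis is conserved.
Taking A's sense as positive: L = (0.4810)(6.22) + (0.8290)(4.16) = 6.440 kg·m²·rev/s.
Combined I = 0.4810 + 0.8290 = 1.310 kg·m².
ω_f = L / I = 6.440 / 1.310 = 4.916 rev/s.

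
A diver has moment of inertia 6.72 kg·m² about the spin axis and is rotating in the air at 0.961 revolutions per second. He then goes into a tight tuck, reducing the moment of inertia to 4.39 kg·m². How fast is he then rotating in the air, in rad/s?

ω₂ ≈ 9.24 rad/s

Angular momentum about the spin axis is conserved since the torque about it is zero.
ω₂ = I₁ω₁ / I₂ = (6.720)(0.961 rev/s) / (4.390) = 1.471 rev/s = 9.243 rad/s.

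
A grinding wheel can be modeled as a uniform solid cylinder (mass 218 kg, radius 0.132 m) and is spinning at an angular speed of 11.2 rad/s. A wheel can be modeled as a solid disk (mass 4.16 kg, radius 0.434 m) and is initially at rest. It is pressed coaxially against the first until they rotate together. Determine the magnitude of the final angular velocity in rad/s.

No external torque acts about the common axis, so total angular momentum is conserved.
Moments of inertia: I_A = ½(218)(0.132)² = 1.899 kg·m²; I_B = ½(4.16)(0.434)² = 0.3918 kg·m².
Taking A's sense as positive: L = (1.899)(11.2) = 21.27 kg·m²·rad/s.
Combined I = 1.899 + 0.3918 = 2.291 kg·m².
ω_f = L / I = 21.27 / 2.291 = 9.285 rad/s.

|ω_f| ≈ 9.28 rad/s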